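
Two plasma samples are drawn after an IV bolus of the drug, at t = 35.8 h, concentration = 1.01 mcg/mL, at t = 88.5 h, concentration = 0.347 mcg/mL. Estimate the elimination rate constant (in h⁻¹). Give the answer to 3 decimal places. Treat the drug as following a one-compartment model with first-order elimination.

0.020 h⁻¹

k = ln(C₁/C₂) / (t₂ − t₁) = ln(1.01/0.347) / (88.5 − 35.8)
  = 1.068 / 52.70 = 0.02027 h⁻¹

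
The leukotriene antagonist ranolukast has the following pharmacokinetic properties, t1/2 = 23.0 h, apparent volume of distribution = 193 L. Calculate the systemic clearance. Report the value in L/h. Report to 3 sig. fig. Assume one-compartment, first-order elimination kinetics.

k = ln2 / t½ = 0.693147 / 23.0 = 0.03014 h⁻¹
CL = k × Vd = 0.03014 × 193 = 5.817 L/h

5.82 L/h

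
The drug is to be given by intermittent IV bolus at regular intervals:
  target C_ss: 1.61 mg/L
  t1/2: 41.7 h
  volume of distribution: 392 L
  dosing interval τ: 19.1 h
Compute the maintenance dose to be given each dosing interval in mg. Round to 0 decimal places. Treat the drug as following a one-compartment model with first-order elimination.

k = ln2 / t½ = 0.693147 / 41.7 = 0.01662 h⁻¹
CL = k × Vd = 0.01662 × 392 = 6.515 L/h
At steady state, Dose/τ = Css × CL.
Dose = Css × CL × τ = 1.61 × 6.515 × 19.1 = 200.3 mg

200 mg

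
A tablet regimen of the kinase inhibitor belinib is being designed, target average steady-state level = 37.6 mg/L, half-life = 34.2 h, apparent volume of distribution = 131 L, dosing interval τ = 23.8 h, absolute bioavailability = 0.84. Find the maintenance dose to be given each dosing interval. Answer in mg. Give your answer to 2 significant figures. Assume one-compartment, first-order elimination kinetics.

2800 mg

k = ln2 / t½ = 0.693147 / 34.2 = 0.02027 h⁻¹
CL = k × Vd = 0.02027 × 131 = 2.655 L/h
At steady state, F × (Dose/τ) = Css × CL.
Dose = Css × CL × τ / F = 37.6 × 2.655 × 23.8 / 0.84 = 2828 mg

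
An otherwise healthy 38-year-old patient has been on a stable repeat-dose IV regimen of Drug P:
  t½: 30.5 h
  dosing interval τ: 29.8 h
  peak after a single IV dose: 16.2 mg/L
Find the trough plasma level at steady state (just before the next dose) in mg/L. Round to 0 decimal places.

k = ln2 / t½ = 0.693147 / 30.5 = 0.02273 h⁻¹
e^(−kτ) = e^(−0.02273 × 29.8) = 0.5080
Accumulation ratio R = 1 / (1 − e^(−kτ)) = 1 / (1 − 0.5080) = 2.033
Steady-state trough = C₀ × R × e^(−kτ) = 16.2 × 2.033 × 0.5080 = 16.73 mg/L

17 mg/L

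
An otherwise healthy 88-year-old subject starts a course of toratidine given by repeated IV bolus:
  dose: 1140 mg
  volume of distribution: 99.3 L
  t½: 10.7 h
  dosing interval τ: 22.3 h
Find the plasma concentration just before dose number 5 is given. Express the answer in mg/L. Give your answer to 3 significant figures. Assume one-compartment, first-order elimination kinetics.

3.53 mg/L

C₀ per dose = Dose / Vd = 1140 / 99.3 = 11.48 mg/L
k = ln2 / t½ = 0.693147 / 10.7 = 0.06478 h⁻¹
Fraction remaining after one interval: r = e^(−kτ) = e^(−0.06478 × 22.3) = 0.2358
Before dose 5, 4 doses have been given (aged 1τ, 2τ, 3τ, 4τ).
C_trough = C₀ × (r + r² + … + r^4) = C₀ × r(1−r^4)/(1−r)
        = 11.48 × 0.2358 × (1 − 0.003092) / (1 − 0.2358) = 3.531 mg/L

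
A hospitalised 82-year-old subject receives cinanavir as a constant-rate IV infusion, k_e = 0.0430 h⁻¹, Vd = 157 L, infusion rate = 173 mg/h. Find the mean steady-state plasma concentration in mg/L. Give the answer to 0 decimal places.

26 mg/L

CL = k × Vd = 0.04300 × 157 = 6.751 L/h
At steady state Css = R₀ / CL = 173 / 6.751 = 25.63 mg/L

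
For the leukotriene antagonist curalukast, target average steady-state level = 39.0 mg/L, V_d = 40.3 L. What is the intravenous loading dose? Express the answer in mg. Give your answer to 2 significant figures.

1600 mg

LD = Css × Vd = 39.0 × 40.3 = 1572 mg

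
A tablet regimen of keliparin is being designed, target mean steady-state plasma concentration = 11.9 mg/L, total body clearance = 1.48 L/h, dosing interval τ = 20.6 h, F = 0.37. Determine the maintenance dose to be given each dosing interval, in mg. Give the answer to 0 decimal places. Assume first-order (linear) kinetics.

981 mg

At steady state, F × (Dose/τ) = Css × CL.
Dose = Css × CL × τ / F = 11.9 × 1.480 × 20.6 / 0.37 = 980.6 mg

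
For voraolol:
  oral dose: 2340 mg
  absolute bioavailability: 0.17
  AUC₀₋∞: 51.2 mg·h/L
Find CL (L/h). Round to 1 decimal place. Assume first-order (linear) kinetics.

7.8 L/h

CL = F·Dose / AUC = 0.17 × 2340 / 51.2 = 7.770 L/h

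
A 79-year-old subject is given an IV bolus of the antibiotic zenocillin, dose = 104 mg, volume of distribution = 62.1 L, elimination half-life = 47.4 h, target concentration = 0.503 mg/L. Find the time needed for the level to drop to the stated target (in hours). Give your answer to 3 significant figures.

C₀ = Dose / Vd = 104.0 / 62.1 = 1.675 mg/L
k = ln2 / t½ = 0.693147 / 47.4 = 0.01462 h⁻¹
t = ln(C₀ / C) / k = ln(1.675 / 0.503) / 0.01462
  = ln(3.330) / 0.01462 = 1.203 / 0.01462 = 82.28 h

82.3 h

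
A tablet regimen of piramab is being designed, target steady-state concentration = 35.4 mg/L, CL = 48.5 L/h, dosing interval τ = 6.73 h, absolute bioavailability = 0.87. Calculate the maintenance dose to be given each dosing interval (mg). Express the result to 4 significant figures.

13280 mg

At steady state, F × (Dose/τ) = Css × CL.
Dose = Css × CL × τ / F = 35.4 × 48.50 × 6.73 / 0.87 = 13280 mg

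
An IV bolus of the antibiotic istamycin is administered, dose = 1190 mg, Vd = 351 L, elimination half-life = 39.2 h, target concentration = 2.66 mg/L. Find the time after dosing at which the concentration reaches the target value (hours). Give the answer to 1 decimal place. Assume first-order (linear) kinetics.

C₀ = Dose / Vd = 1190 / 351 = 3.390 mg/L
k = ln2 / t½ = 0.693147 / 39.2 = 0.01768 h⁻¹
t = ln(C₀ / C) / k = ln(3.390 / 2.66) / 0.01768
  = ln(1.274) / 0.01768 = 0.2422 / 0.01768 = 13.70 h

13.7 h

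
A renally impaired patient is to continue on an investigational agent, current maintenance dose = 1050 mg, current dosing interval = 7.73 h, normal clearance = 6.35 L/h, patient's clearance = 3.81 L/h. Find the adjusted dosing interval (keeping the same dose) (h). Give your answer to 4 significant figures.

12.88 h

To keep the same average steady-state level, dosing rate must scale with clearance.
CL ratio = 3.81 / 6.35 = 0.6000
New interval (same dose) = 7.73 / 0.6000 = 12.88 h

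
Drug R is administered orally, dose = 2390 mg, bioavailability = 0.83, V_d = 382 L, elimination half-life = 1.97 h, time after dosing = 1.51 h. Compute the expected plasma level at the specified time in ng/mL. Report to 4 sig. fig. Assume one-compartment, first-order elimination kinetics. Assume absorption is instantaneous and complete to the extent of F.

Amount reaching circulation = F × Dose = 0.83 × 2390 = 1984 mg
C₀ = F·Dose / Vd = 1984 / 382 = 5.194 mg/L
k = ln2 / t½ = 0.693147 / 1.97 = 0.3519 h⁻¹
C = C₀ · e^(−k·t) = 5.194 × e^(−0.3519 × 1.51)
  = 5.194 × 0.5878 = 3.053 mg/L
Convert: 3.053 mg/L × 1000 = 3053 ng/mL

3053 ng/mL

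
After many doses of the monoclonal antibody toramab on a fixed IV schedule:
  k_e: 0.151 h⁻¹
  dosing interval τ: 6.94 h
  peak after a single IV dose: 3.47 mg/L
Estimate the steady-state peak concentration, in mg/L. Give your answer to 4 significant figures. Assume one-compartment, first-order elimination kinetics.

5.344 mg/L

e^(−kτ) = e^(−0.1510 × 6.94) = 0.3507
Accumulation ratio R = 1 / (1 − e^(−kτ)) = 1 / (1 − 0.3507) = 1.540
Steady-state peak = C₀ × R = 3.47 × 1.540 = 5.344 mg/L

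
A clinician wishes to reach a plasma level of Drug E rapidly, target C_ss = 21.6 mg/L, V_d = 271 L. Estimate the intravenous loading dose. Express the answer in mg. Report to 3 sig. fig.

5850 mg

LD = Css × Vd = 21.6 × 271 = 5854 mg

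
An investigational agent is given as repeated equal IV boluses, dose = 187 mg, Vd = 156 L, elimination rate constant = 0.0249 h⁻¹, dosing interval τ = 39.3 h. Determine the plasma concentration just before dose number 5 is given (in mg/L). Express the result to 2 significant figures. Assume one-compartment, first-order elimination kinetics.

C₀ per dose = Dose / Vd = 187 / 156 = 1.199 mg/L
Fraction remaining after one interval: r = e^(−kτ) = e^(−0.02490 × 39.3) = 0.3758
Before dose 5, 4 doses have been given (aged 1τ, 2τ, 3τ, 4τ).
C_trough = C₀ × (r + r² + … + r^4) = C₀ × r(1−r^4)/(1−r)
        = 1.199 × 0.3758 × (1 − 0.01994) / (1 − 0.3758) = 0.7075 mg/L

0.71 mg/L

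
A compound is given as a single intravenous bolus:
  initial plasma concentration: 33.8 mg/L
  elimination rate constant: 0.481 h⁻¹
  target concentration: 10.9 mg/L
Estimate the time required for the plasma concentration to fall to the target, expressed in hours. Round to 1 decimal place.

2.4 h

t = ln(C₀ / C) / k = ln(33.80 / 10.9) / 0.4810
  = ln(3.101) / 0.4810 = 1.132 / 0.4810 = 2.353 h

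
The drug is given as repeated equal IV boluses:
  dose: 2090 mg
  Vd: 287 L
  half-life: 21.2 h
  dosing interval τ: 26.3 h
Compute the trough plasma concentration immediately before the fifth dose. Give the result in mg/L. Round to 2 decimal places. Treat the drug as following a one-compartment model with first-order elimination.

C₀ per dose = Dose / Vd = 2090 / 287 = 7.282 mg/L
k = ln2 / t½ = 0.693147 / 21.2 = 0.03270 h⁻¹
Fraction remaining after one interval: r = e^(−kτ) = e^(−0.03270 × 26.3) = 0.4232
Before dose 5, 4 doses have been given (aged 1τ, 2τ, 3τ, 4τ).
C_trough = C₀ × (r + r² + … + r^4) = C₀ × r(1−r^4)/(1−r)
        = 7.282 × 0.4232 × (1 − 0.03208) / (1 − 0.4232) = 5.171 mg/L

5.17 mg/L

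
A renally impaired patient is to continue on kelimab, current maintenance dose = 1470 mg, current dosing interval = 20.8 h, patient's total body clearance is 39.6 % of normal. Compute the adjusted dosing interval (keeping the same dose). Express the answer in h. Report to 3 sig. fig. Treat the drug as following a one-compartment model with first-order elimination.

52.5 h

To keep the same average steady-state level, dosing rate must scale with clearance.
CL ratio = 39.6 / 100 = 0.3960
New interval (same dose) = 20.8 / 0.3960 = 52.53 h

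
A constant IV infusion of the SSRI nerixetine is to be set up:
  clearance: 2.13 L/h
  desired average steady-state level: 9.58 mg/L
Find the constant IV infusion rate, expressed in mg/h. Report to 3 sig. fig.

20.4 mg/h

At steady state, infusion rate R₀ = Css × CL = 9.58 × 2.130 = 20.41 mg/h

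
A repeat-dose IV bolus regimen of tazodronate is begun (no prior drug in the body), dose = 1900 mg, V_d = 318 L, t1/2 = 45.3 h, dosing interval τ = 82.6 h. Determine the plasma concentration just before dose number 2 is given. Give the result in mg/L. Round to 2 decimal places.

C₀ per dose = Dose / Vd = 1900 / 318 = 5.975 mg/L
k = ln2 / t½ = 0.693147 / 45.3 = 0.01530 h⁻¹
Fraction remaining after one interval: r = e^(−kτ) = e^(−0.01530 × 82.6) = 0.2826
Before dose 2, 1 dose has been given (aged 1τ).
C_trough = C₀ × r = 5.975 × 0.2826 = 1.689 mg/L

1.69 mg/L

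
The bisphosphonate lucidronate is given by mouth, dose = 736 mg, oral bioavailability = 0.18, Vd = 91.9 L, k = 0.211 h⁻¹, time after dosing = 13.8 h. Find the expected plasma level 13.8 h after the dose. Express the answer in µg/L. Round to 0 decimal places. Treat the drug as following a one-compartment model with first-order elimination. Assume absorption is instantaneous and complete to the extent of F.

Amount reaching circulation = F × Dose = 0.18 × 736.0 = 132.5 mg
C₀ = F·Dose / Vd = 132.5 / 91.9 = 1.442 mg/L
C = C₀ · e^(−k·t) = 1.442 × e^(−0.2110 × 13.8)
  = 1.442 × 0.05438 = 0.07842 mg/L
Convert: 0.07842 mg/L × 1000 = 78.42 µg/L

78 µg/L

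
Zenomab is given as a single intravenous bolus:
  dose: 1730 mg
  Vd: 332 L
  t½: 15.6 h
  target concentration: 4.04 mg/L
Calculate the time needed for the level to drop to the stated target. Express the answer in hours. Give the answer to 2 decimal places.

C₀ = Dose / Vd = 1730 / 332 = 5.211 mg/L
k = ln2 / t½ = 0.693147 / 15.6 = 0.04443 h⁻¹
t = ln(C₀ / C) / k = ln(5.211 / 4.04) / 0.04443
  = ln(1.290) / 0.04443 = 0.2546 / 0.04443 = 5.730 h

5.73 h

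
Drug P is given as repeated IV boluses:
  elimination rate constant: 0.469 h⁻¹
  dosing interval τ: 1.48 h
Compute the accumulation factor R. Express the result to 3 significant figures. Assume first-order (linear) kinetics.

2.00

e^(−kτ) = e^(−0.4690 × 1.48) = 0.4995
Accumulation ratio R = 1 / (1 − e^(−kτ)) = 1 / (1 − 0.4995) = 1.998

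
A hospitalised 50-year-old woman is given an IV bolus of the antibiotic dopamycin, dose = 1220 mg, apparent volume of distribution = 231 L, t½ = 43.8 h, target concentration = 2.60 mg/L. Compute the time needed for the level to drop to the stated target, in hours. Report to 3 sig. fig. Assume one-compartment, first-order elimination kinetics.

44.8 h

C₀ = Dose / Vd = 1220 / 231 = 5.281 mg/L
k = ln2 / t½ = 0.693147 / 43.8 = 0.01583 h⁻¹
t = ln(C₀ / C) / k = ln(5.281 / 2.60) / 0.01583
  = ln(2.031) / 0.01583 = 0.7085 / 0.01583 = 44.76 h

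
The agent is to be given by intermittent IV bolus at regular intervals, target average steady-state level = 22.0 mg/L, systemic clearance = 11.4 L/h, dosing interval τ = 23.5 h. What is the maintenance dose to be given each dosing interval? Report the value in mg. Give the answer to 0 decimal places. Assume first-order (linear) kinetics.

5894 mg

At steady state, Dose/τ = Css × CL.
Dose = Css × CL × τ = 22.0 × 11.40 × 23.5 = 5894 mg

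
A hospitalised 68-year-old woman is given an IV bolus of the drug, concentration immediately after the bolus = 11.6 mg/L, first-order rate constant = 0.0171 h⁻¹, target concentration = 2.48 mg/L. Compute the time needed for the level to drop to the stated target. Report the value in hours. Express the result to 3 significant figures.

t = ln(C₀ / C) / k = ln(11.60 / 2.48) / 0.01710
  = ln(4.677) / 0.01710 = 1.543 / 0.01710 = 90.23 h

90.2 h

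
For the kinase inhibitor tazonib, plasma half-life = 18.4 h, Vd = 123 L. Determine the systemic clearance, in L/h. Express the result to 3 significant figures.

4.63 L/h

k = ln2 / t½ = 0.693147 / 18.4 = 0.03767 h⁻¹
CL = k × Vd = 0.03767 × 123 = 4.633 L/h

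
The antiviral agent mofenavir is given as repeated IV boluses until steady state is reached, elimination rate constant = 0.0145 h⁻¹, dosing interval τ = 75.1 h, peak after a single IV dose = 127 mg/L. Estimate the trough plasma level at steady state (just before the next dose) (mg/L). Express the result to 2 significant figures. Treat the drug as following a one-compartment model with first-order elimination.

e^(−kτ) = e^(−0.01450 × 75.1) = 0.3366
Accumulation ratio R = 1 / (1 − e^(−kτ)) = 1 / (1 − 0.3366) = 1.507
Steady-state trough = C₀ × R × e^(−kτ) = 127 × 1.507 × 0.3366 = 64.42 mg/L

64 mg/L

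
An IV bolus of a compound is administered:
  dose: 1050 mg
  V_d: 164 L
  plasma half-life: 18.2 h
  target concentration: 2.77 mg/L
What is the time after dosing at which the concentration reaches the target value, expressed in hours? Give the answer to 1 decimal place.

22.0 h

C₀ = Dose / Vd = 1050 / 164 = 6.402 mg/L
k = ln2 / t½ = 0.693147 / 18.2 = 0.03809 h⁻¹
t = ln(C₀ / C) / k = ln(6.402 / 2.77) / 0.03809
  = ln(2.311) / 0.03809 = 0.8377 / 0.03809 = 21.99 h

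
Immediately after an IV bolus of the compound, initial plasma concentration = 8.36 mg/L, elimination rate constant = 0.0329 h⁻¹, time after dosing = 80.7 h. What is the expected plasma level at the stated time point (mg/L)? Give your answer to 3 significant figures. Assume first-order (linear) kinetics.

0.588 mg/L

C = C₀ · e^(−k·t) = 8.360 × e^(−0.03290 × 80.7)
  = 8.360 × 0.07030 = 0.5877 mg/L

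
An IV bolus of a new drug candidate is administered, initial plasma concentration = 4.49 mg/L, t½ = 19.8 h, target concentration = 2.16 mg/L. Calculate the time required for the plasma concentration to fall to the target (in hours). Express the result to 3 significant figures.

k = ln2 / t½ = 0.693147 / 19.8 = 0.03501 h⁻¹
t = ln(C₀ / C) / k = ln(4.490 / 2.16) / 0.03501
  = ln(2.079) / 0.03501 = 0.7319 / 0.03501 = 20.91 h

20.9 h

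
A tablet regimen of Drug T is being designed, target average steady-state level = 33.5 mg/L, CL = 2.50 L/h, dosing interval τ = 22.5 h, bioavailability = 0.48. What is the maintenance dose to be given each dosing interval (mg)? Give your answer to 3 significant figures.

At steady state, F × (Dose/τ) = Css × CL.
Dose = Css × CL × τ / F = 33.5 × 2.500 × 22.5 / 0.48 = 3926 mg

3930 mg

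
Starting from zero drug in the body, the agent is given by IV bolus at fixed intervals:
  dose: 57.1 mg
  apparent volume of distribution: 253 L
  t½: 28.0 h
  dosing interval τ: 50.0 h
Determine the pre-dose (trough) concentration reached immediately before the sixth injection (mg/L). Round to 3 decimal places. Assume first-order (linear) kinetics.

0.092 mg/L

C₀ per dose = Dose / Vd = 57.1 / 253 = 0.2257 mg/L
k = ln2 / t½ = 0.693147 / 28.0 = 0.02476 h⁻¹
Fraction remaining after one interval: r = e^(−kτ) = e^(−0.02476 × 50.0) = 0.2900
Before dose 6, 5 doses have been given (aged 1τ, 2τ, 3τ, 4τ, 5τ).
C_trough = C₀ × (r + r² + … + r^5) = C₀ × r(1−r^5)/(1−r)
        = 0.2257 × 0.2900 × (1 − 0.002051) / (1 − 0.2900) = 0.09200 mg/L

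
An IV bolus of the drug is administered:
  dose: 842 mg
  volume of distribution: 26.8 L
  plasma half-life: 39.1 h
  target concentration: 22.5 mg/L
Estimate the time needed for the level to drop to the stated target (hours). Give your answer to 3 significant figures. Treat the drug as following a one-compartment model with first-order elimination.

18.8 h

C₀ = Dose / Vd = 842.0 / 26.8 = 31.42 mg/L
k = ln2 / t½ = 0.693147 / 39.1 = 0.01773 h⁻¹
t = ln(C₀ / C) / k = ln(31.42 / 22.5) / 0.01773
  = ln(1.396) / 0.01773 = 0.3336 / 0.01773 = 18.82 h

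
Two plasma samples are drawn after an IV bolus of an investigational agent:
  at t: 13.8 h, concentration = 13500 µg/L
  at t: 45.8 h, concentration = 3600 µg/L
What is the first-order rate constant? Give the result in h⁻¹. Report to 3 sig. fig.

k = ln(C₁/C₂) / (t₂ − t₁) = ln(13500/3600) / (45.8 − 13.8)
  = 1.322 / 32.00 = 0.04131 h⁻¹

0.0413 h⁻¹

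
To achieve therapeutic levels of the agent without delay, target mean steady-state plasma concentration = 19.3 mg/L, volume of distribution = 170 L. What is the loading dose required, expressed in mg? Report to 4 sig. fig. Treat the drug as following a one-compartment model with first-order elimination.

3281 mg

LD = Css × Vd = 19.3 × 170 = 3281 mg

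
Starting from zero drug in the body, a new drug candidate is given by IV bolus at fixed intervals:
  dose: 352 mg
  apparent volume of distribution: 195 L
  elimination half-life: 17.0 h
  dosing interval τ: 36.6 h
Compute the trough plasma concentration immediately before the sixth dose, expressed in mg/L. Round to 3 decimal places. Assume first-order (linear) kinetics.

C₀ per dose = Dose / Vd = 352 / 195 = 1.805 mg/L
k = ln2 / t½ = 0.693147 / 17.0 = 0.04077 h⁻¹
Fraction remaining after one interval: r = e^(−kτ) = e^(−0.04077 × 36.6) = 0.2249
Before dose 6, 5 doses have been given (aged 1τ, 2τ, 3τ, 4τ, 5τ).
C_trough = C₀ × (r + r² + … + r^5) = C₀ × r(1−r^5)/(1−r)
        = 1.805 × 0.2249 × (1 − 0.0005754) / (1 − 0.2249) = 0.5234 mg/L

0.523 mg/L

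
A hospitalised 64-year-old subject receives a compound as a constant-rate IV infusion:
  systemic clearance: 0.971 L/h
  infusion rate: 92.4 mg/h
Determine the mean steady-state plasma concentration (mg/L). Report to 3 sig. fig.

95.2 mg/L

At steady state Css = R₀ / CL = 92.4 / 0.9710 = 95.16 mg/L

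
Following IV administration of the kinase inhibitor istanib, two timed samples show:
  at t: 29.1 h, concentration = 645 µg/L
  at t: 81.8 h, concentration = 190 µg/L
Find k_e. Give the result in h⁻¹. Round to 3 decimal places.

0.023 h⁻¹

k = ln(C₁/C₂) / (t₂ − t₁) = ln(645/190) / (81.8 − 29.1)
  = 1.222 / 52.70 = 0.02319 h⁻¹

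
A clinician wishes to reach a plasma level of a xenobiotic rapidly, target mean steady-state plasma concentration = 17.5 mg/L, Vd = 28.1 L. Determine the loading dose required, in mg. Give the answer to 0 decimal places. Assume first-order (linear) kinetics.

492 mg

LD = Css × Vd = 17.5 × 28.1 = 491.8 mg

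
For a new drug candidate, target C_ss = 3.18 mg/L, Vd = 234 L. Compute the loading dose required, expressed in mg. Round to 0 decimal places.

744 mg

LD = Css × Vd = 3.18 × 234 = 744.1 mg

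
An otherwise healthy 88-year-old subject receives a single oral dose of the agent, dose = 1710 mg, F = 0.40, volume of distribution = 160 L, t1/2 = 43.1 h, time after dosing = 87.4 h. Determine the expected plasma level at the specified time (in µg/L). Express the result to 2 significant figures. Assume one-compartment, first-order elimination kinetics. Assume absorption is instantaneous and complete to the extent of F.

1000 µg/L

Amount reaching circulation = F × Dose = 0.40 × 1710 = 684.0 mg
C₀ = F·Dose / Vd = 684.0 / 160 = 4.275 mg/L
k = ln2 / t½ = 0.693147 / 43.1 = 0.01608 h⁻¹
C = C₀ · e^(−k·t) = 4.275 × e^(−0.01608 × 87.4)
  = 4.275 × 0.2453 = 1.049 mg/L
Convert: 1.049 mg/L × 1000 = 1049 µg/L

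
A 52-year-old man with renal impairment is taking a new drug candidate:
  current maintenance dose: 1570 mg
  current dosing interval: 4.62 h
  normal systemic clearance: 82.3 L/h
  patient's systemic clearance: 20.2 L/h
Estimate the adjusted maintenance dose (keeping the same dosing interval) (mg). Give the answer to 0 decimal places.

To keep the same average steady-state level, dosing rate must scale with clearance.
CL ratio = 20.2 / 82.3 = 0.2454
New dose (same interval) = 1570 × 0.2454 = 385.3 mg

385 mg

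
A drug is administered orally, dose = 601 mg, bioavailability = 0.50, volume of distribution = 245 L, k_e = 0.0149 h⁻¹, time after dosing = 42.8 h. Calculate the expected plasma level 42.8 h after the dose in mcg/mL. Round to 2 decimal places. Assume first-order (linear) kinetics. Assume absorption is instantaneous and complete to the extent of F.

Amount reaching circulation = F × Dose = 0.50 × 601.0 = 300.5 mg
C₀ = F·Dose / Vd = 300.5 / 245 = 1.227 mg/L
C = C₀ · e^(−k·t) = 1.227 × e^(−0.01490 × 42.8)
  = 1.227 × 0.5285 = 0.6485 mg/L
(0.6485 mg/L = 0.6485 mcg/mL)

0.65 mcg/mL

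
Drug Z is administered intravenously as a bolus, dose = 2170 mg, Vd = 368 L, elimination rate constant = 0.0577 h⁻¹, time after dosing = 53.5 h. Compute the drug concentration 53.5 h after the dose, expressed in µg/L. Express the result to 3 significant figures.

269 µg/L

C₀ = Dose / Vd = 2170 / 368 = 5.897 mg/L
C = C₀ · e^(−k·t) = 5.897 × e^(−0.05770 × 53.5)
  = 5.897 × 0.04564 = 0.2691 mg/L
Convert: 0.2691 mg/L × 1000 = 269.1 µg/L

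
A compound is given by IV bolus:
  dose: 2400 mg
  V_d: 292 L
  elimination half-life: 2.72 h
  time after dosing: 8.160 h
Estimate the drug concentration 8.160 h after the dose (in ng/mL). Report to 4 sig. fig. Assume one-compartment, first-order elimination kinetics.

1027 ng/mL

C₀ = Dose / Vd = 2400 / 292 = 8.219 mg/L
k = ln2 / t½ = 0.693147 / 2.72 = 0.2548 h⁻¹
t / t½ = 8.160 / 2.72 = 3 half-lives
C = C₀ × (1/2)^3 = 8.219 × 0.1250 = 1.027 mg/L
Convert: 1.027 mg/L × 1000 = 1027 ng/mL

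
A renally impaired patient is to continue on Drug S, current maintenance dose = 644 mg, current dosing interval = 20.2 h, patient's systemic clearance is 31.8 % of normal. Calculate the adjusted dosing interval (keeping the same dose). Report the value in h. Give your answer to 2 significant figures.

To keep the same average steady-state level, dosing rate must scale with clearance.
CL ratio = 31.8 / 100 = 0.3180
New interval (same dose) = 20.2 / 0.3180 = 63.52 h

64 h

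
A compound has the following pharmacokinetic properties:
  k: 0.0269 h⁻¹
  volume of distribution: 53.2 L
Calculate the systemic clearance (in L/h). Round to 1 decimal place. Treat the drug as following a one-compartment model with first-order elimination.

CL = k × Vd = 0.0269 × 53.2 = 1.431 L/h

1.4 L/h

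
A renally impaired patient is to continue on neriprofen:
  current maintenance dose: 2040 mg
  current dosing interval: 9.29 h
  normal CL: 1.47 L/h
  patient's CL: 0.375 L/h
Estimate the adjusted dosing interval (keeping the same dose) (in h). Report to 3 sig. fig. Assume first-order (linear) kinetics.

To keep the same average steady-state level, dosing rate must scale with clearance.
CL ratio = 0.375 / 1.47 = 0.2551
New interval (same dose) = 9.29 / 0.2551 = 36.42 h

36.4 h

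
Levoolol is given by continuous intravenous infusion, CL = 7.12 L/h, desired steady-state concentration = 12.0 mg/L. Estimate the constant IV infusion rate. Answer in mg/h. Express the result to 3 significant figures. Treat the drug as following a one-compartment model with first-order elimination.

At steady state, infusion rate R₀ = Css × CL = 12.0 × 7.120 = 85.44 mg/h

85.4 mg/h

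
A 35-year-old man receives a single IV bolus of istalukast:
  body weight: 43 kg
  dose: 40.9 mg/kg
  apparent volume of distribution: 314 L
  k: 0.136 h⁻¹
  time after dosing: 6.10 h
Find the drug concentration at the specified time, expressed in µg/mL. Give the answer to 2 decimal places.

Total dose = 40.9 × 43 = 1759 mg
C₀ = Dose / Vd = 1759 / 314 = 5.602 mg/L
C = C₀ · e^(−k·t) = 5.602 × e^(−0.1360 × 6.10)
  = 5.602 × 0.4362 = 2.444 mg/L
(2.444 mg/L = 2.444 µg/mL)

2.44 µg/mL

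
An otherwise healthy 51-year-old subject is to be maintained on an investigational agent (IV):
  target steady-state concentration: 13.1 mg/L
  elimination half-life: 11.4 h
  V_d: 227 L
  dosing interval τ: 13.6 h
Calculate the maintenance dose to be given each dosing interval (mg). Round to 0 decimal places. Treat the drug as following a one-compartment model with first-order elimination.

k = ln2 / t½ = 0.693147 / 11.4 = 0.06080 h⁻¹
CL = k × Vd = 0.06080 × 227 = 13.80 L/h
At steady state, Dose/τ = Css × CL.
Dose = Css × CL × τ = 13.1 × 13.80 × 13.6 = 2459 mg

2459 mg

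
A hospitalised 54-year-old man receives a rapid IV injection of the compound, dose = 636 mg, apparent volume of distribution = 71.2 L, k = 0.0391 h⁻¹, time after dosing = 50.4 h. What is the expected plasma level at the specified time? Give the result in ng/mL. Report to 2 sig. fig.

C₀ = Dose / Vd = 636.0 / 71.2 = 8.933 mg/L
C = C₀ · e^(−k·t) = 8.933 × e^(−0.03910 × 50.4)
  = 8.933 × 0.1394 = 1.245 mg/L
Convert: 1.245 mg/L × 1000 = 1245 ng/mL

1200 ng/mL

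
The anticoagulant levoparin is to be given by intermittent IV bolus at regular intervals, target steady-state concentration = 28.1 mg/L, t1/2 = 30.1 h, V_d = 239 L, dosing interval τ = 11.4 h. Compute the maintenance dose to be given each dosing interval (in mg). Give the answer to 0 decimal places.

k = ln2 / t½ = 0.693147 / 30.1 = 0.02303 h⁻¹
CL = k × Vd = 0.02303 × 239 = 5.504 L/h
At steady state, Dose/τ = Css × CL.
Dose = Css × CL × τ = 28.1 × 5.504 × 11.4 = 1763 mg

1763 mg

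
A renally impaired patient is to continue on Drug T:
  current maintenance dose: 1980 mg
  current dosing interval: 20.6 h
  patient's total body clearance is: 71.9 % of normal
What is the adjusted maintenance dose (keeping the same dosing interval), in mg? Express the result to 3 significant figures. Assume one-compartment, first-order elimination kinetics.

1420 mg

To keep the same average steady-state level, dosing rate must scale with clearance.
CL ratio = 71.9 / 100 = 0.7190
New dose (same interval) = 1980 × 0.7190 = 1424 mg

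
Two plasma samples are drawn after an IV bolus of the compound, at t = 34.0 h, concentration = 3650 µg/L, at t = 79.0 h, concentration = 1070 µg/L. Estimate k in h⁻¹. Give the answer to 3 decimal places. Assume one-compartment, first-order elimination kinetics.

k = ln(C₁/C₂) / (t₂ − t₁) = ln(3650/1070) / (79.0 − 34.0)
  = 1.227 / 45.00 = 0.02727 h⁻¹

0.027 h⁻¹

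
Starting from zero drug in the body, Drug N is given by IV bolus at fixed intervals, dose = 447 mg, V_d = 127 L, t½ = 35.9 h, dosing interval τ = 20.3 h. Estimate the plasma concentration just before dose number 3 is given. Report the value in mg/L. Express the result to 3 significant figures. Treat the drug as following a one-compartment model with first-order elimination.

3.99 mg/L

C₀ per dose = Dose / Vd = 447 / 127 = 3.520 mg/L
k = ln2 / t½ = 0.693147 / 35.9 = 0.01931 h⁻¹
Fraction remaining after one interval: r = e^(−kτ) = e^(−0.01931 × 20.3) = 0.6757
Before dose 3, 2 doses have been given (aged 1τ, 2τ).
C_trough = C₀ × (r + r²) = 3.520 × (0.6757 + 0.4566) = 3.986 mg/L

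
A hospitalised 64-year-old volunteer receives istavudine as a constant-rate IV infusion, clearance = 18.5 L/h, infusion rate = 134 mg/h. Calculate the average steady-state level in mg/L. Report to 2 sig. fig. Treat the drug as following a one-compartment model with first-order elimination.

At steady state Css = R₀ / CL = 134 / 18.50 = 7.243 mg/L

7.2 mg/L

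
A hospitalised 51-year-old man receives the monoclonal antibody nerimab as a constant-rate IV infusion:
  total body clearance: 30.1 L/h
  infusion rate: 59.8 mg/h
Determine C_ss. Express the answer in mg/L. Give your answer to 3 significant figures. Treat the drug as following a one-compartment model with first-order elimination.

At steady state Css = R₀ / CL = 59.8 / 30.10 = 1.987 mg/L

1.99 mg/L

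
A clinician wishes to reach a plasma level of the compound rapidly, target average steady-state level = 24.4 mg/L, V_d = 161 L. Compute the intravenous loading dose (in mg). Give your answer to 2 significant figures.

3900 mg

LD = Css × Vd = 24.4 × 161 = 3928 mg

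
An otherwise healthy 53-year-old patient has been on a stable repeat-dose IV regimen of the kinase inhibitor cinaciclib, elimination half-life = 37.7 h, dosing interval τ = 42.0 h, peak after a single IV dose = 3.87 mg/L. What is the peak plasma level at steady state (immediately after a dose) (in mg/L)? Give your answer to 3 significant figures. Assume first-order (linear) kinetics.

k = ln2 / t½ = 0.693147 / 37.7 = 0.01839 h⁻¹
e^(−kτ) = e^(−0.01839 × 42.0) = 0.4619
Accumulation ratio R = 1 / (1 − e^(−kτ)) = 1 / (1 − 0.4619) = 1.858
Steady-state peak = C₀ × R = 3.87 × 1.858 = 7.190 mg/L

7.19 mg/L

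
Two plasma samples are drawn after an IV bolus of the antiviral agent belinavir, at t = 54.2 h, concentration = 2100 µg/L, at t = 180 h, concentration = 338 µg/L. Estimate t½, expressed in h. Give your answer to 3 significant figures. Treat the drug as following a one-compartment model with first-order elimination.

k = ln(C₁/C₂) / (t₂ − t₁) = ln(2100/338) / (180 − 54.2)
  = 1.827 / 125.8 = 0.01452 h⁻¹
t½ = ln2 / k = 0.693147 / 0.01452 = 47.74 h

47.7 h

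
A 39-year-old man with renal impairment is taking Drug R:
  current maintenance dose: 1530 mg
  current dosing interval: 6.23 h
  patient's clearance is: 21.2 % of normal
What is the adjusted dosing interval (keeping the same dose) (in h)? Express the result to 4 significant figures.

29.39 h

To keep the same average steady-state level, dosing rate must scale with clearance.
CL ratio = 21.2 / 100 = 0.2120
New interval (same dose) = 6.23 / 0.2120 = 29.39 h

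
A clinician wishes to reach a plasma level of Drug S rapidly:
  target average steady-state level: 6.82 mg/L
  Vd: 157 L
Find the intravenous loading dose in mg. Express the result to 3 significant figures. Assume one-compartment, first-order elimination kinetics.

1070 mg

LD = Css × Vd = 6.82 × 157 = 1071 mg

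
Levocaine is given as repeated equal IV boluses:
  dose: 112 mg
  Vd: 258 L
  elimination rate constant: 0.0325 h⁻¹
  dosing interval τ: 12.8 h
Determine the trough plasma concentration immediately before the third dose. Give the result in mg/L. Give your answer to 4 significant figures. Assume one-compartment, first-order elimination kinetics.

0.4753 mg/L

C₀ per dose = Dose / Vd = 112 / 258 = 0.4341 mg/L
Fraction remaining after one interval: r = e^(−kτ) = e^(−0.03250 × 12.8) = 0.6597
Before dose 3, 2 doses have been given (aged 1τ, 2τ).
C_trough = C₀ × (r + r²) = 0.4341 × (0.6597 + 0.4352) = 0.4753 mg/L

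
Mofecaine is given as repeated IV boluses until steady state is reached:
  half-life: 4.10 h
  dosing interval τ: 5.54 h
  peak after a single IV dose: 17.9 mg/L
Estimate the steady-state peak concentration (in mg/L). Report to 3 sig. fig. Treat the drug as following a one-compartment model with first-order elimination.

k = ln2 / t½ = 0.693147 / 4.10 = 0.1691 h⁻¹
e^(−kτ) = e^(−0.1691 × 5.54) = 0.3919
Accumulation ratio R = 1 / (1 − e^(−kτ)) = 1 / (1 − 0.3919) = 1.644
Steady-state peak = C₀ × R = 17.9 × 1.644 = 29.43 mg/L

29.4 mg/L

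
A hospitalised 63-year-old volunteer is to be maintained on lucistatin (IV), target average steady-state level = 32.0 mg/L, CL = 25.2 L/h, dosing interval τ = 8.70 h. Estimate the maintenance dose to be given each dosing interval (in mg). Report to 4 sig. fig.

At steady state, Dose/τ = Css × CL.
Dose = Css × CL × τ = 32.0 × 25.20 × 8.70 = 7016 mg

7016 mg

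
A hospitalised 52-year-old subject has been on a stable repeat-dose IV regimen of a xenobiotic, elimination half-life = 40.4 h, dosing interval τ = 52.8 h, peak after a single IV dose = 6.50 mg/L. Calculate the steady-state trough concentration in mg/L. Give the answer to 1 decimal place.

4.4 mg/L

k = ln2 / t½ = 0.693147 / 40.4 = 0.01716 h⁻¹
e^(−kτ) = e^(−0.01716 × 52.8) = 0.4041
Accumulation ratio R = 1 / (1 − e^(−kτ)) = 1 / (1 − 0.4041) = 1.678
Steady-state trough = C₀ × R × e^(−kτ) = 6.50 × 1.678 × 0.4041 = 4.408 mg/L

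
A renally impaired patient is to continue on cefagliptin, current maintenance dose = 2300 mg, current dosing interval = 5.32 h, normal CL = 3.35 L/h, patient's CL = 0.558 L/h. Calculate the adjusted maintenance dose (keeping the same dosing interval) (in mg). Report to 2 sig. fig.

To keep the same average steady-state level, dosing rate must scale with clearance.
CL ratio = 0.558 / 3.35 = 0.1666
New dose (same interval) = 2300 × 0.1666 = 383.2 mg

380 mg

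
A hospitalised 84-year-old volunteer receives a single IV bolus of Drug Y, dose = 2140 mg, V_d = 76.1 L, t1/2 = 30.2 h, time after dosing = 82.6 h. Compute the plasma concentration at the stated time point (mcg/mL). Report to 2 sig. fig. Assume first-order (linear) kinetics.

C₀ = Dose / Vd = 2140 / 76.1 = 28.12 mg/L
k = ln2 / t½ = 0.693147 / 30.2 = 0.02295 h⁻¹
C = C₀ · e^(−k·t) = 28.12 × e^(−0.02295 × 82.6)
  = 28.12 × 0.1502 = 4.224 mg/L
(4.224 mg/L = 4.224 mcg/mL)

4.2 mcg/mL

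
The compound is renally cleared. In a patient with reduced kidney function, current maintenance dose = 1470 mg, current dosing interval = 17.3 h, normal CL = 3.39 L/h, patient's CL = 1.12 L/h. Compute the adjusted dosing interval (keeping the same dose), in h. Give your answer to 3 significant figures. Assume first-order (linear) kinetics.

52.4 h

To keep the same average steady-state level, dosing rate must scale with clearance.
CL ratio = 1.12 / 3.39 = 0.3304
New interval (same dose) = 17.3 / 0.3304 = 52.36 h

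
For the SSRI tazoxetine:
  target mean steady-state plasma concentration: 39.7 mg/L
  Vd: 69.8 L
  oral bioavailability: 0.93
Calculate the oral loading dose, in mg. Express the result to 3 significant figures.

LD = Css × Vd / F = 39.7 × 69.8 / 0.93 = 2980 mg

2980 mg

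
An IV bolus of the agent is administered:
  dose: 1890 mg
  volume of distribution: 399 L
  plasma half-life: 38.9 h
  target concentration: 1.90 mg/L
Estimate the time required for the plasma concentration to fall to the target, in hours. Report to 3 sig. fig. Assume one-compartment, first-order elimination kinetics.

C₀ = Dose / Vd = 1890 / 399 = 4.737 mg/L
k = ln2 / t½ = 0.693147 / 38.9 = 0.01782 h⁻¹
t = ln(C₀ / C) / k = ln(4.737 / 1.90) / 0.01782
  = ln(2.493) / 0.01782 = 0.9135 / 0.01782 = 51.26 h

51.3 h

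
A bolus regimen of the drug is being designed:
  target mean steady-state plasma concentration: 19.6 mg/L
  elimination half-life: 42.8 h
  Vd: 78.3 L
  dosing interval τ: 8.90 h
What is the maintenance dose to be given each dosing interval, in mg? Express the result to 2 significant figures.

220 mg

k = ln2 / t½ = 0.693147 / 42.8 = 0.01620 h⁻¹
CL = k × Vd = 0.01620 × 78.3 = 1.268 L/h
At steady state, Dose/τ = Css × CL.
Dose = Css × CL × τ = 19.6 × 1.268 × 8.90 = 221.2 mg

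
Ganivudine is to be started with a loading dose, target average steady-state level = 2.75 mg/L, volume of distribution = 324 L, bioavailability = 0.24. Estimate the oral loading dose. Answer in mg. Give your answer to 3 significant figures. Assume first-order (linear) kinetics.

LD = Css × Vd / F = 2.75 × 324 / 0.24 = 3713 mg

3710 mg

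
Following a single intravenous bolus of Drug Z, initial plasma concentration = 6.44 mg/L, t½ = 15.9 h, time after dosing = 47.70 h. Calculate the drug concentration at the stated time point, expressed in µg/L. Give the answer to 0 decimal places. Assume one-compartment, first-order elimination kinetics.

k = ln2 / t½ = 0.693147 / 15.9 = 0.04359 h⁻¹
t / t½ = 47.70 / 15.9 = 3 half-lives
C = C₀ × (1/2)^3 = 6.440 × 0.1250 = 0.8050 mg/L
Convert: 0.8050 mg/L × 1000 = 805.0 µg/L

805 µg/L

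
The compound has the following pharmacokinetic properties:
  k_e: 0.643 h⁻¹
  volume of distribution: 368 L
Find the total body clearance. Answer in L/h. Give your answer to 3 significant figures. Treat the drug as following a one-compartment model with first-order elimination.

CL = k × Vd = 0.643 × 368 = 236.6 L/h

237 L/h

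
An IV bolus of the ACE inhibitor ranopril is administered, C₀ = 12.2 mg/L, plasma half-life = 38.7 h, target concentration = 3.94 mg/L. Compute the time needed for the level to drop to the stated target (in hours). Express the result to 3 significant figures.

k = ln2 / t½ = 0.693147 / 38.7 = 0.01791 h⁻¹
t = ln(C₀ / C) / k = ln(12.20 / 3.94) / 0.01791
  = ln(3.096) / 0.01791 = 1.130 / 0.01791 = 63.09 h

63.1 h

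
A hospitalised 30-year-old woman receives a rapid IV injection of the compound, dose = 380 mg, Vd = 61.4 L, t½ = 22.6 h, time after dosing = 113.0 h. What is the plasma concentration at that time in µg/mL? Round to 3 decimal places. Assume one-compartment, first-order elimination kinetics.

0.193 µg/mL

C₀ = Dose / Vd = 380.0 / 61.4 = 6.189 mg/L
k = ln2 / t½ = 0.693147 / 22.6 = 0.03067 h⁻¹
t / t½ = 113.0 / 22.6 = 5 half-lives
C = C₀ × (1/2)^5 = 6.189 × 0.03125 = 0.1934 mg/L
(0.1934 mg/L = 0.1934 µg/mL)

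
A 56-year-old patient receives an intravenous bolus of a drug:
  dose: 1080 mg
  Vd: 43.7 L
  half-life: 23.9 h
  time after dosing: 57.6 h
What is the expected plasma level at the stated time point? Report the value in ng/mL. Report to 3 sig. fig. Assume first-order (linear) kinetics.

4650 ng/mL

C₀ = Dose / Vd = 1080 / 43.7 = 24.71 mg/L
k = ln2 / t½ = 0.693147 / 23.9 = 0.02900 h⁻¹
C = C₀ · e^(−k·t) = 24.71 × e^(−0.02900 × 57.6)
  = 24.71 × 0.1882 = 4.650 mg/L
Convert: 4.650 mg/L × 1000 = 4650 ng/mL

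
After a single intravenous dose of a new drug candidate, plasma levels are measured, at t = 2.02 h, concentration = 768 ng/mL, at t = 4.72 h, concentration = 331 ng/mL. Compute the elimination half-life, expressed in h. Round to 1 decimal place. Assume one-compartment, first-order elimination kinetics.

2.2 h

k = ln(C₁/C₂) / (t₂ − t₁) = ln(768/331) / (4.72 − 2.02)
  = 0.8417 / 2.700 = 0.3117 h⁻¹
t½ = ln2 / k = 0.693147 / 0.3117 = 2.224 h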